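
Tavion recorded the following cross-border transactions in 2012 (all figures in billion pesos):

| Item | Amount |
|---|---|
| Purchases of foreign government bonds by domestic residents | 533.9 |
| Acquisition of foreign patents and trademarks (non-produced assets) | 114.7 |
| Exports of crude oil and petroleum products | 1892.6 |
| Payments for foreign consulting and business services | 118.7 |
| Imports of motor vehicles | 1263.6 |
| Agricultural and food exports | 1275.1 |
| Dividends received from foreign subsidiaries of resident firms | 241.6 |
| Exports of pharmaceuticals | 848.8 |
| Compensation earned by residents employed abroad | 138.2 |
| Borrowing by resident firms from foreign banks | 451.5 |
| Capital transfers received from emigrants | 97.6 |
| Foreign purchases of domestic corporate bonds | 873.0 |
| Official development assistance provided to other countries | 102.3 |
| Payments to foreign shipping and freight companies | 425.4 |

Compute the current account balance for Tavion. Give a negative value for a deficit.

2486.3

Goods: -1263.6 + 1892.6 + 848.8 + 1275.1 = 2752.9
Services: -118.7 - 425.4 = -544.1
Primary income: 138.2 + 241.6 = 379.8
Secondary income: -102.3
Current account = 2752.9 + (-544.1) + 379.8 + (-102.3) = 2486.3
(Excluded from the current account — financial account: purchases of foreign government bonds by domestic residents 533.9, borrowing by resident firms from foreign banks 451.5, foreign purchases of domestic corporate bonds 873.0; capital account: acquisition of foreign patents and trademarks (non-produced assets) 114.7, capital transfers received from emigrants 97.6.)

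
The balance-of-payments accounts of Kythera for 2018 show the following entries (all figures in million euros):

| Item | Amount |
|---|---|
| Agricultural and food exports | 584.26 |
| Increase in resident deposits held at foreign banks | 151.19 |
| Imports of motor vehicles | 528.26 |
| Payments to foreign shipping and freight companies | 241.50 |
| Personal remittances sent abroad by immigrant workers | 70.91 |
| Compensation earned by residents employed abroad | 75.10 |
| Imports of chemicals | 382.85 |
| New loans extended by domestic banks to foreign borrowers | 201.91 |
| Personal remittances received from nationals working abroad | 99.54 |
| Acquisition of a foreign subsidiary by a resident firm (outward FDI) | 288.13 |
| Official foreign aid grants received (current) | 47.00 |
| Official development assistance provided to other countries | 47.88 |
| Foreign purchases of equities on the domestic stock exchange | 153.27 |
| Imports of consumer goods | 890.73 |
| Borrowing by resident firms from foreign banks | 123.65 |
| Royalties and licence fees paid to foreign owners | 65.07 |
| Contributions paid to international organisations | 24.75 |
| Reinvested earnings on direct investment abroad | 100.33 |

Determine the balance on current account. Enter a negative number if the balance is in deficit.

Goods: -890.73 - 528.26 - 382.85 + 584.26 = -1217.58
Services: -241.50 - 65.07 = -306.57
Primary income: 100.33 + 75.10 = 175.43
Secondary income: -47.88 + 99.54 - 24.75 + 47.00 - 70.91 = 3.00
Current account = (-1217.58) + (-306.57) + 175.43 + 3.00 = -1345.72
(Excluded from the current account — financial account: increase in resident deposits held at foreign banks 151.19, new loans extended by domestic banks to foreign borrowers 201.91, acquisition of a foreign subsidiary by a resident firm (outward FDI) 288.13, foreign purchases of equities on the domestic stock exchange 153.27, borrowing by resident firms from foreign banks 123.65.)

-1345.72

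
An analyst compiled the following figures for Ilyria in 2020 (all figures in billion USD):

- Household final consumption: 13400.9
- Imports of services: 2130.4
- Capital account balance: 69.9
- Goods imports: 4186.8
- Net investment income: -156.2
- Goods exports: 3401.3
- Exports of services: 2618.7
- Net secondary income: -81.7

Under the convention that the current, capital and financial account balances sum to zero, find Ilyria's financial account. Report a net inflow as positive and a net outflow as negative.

465.2

Goods balance = 3401.3 - 4186.8 = -785.5
Services balance = 2618.7 - 2130.4 = 488.3
Trade balance (goods + services) = -785.5 + 488.3 = -297.2
Net primary income = -156.2
Net secondary income = -81.7
Current account = -297.2 + (-156.2) + (-81.7) = -535.1
Financial account = -(-535.1 + 69.9) = 465.2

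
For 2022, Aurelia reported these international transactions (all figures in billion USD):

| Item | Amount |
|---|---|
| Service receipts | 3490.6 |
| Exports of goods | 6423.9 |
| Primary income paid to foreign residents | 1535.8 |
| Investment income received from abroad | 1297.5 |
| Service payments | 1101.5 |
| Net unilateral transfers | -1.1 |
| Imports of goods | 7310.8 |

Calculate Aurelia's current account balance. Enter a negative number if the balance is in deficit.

Goods balance = 6423.9 - 7310.8 = -886.9
Services balance = 3490.6 - 1101.5 = 2389.1
Trade balance (goods + services) = -886.9 + 2389.1 = 1502.2
Net primary income = 1297.5 - 1535.8 = -238.3
Net secondary income = -1.1
Current account = 1502.2 + (-238.3) + (-1.1) = 1262.8

1262.8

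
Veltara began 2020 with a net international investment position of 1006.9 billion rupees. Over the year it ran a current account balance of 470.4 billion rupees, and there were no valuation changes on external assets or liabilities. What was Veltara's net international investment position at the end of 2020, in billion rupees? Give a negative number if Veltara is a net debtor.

1477.3

With no valuation effects, change in NIIP = current account = 470.4
End-of-year NIIP = 1006.9 + 470.4 = 1477.3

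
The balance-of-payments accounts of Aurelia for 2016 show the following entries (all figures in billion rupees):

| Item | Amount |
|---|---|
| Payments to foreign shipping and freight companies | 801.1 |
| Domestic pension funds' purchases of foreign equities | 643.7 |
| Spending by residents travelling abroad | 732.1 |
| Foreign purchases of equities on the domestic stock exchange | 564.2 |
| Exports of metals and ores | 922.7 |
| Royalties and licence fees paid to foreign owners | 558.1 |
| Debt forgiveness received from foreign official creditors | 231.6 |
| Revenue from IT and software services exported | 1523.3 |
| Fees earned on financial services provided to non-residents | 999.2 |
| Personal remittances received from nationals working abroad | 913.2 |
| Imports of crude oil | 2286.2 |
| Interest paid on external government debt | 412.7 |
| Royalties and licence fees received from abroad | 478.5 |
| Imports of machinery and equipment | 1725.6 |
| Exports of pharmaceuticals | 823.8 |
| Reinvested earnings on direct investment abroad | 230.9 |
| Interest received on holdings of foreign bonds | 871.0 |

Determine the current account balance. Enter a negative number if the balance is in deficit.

246.8

Goods: 823.8 + 922.7 - 1725.6 - 2286.2 = -2265.3
Services: -732.1 + 999.2 - 558.1 - 801.1 + 1523.3 + 478.5 = 909.7
Primary income: -412.7 + 230.9 + 871.0 = 689.2
Secondary income: 913.2
Current account = (-2265.3) + 909.7 + 689.2 + 913.2 = 246.8
(Excluded from the current account — financial account: domestic pension funds' purchases of foreign equities 643.7, foreign purchases of equities on the domestic stock exchange 564.2; capital account: debt forgiveness received from foreign official creditors 231.6.)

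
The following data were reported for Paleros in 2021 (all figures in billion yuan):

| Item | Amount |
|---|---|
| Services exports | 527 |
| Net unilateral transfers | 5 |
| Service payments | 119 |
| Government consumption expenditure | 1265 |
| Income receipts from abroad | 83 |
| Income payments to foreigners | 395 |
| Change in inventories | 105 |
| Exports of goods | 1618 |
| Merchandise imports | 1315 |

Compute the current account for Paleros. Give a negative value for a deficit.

404

Goods balance = 1618 - 1315 = 303
Services balance = 527 - 119 = 408
Trade balance (goods + services) = 303 + 408 = 711
Net primary income = 83 - 395 = -312
Net secondary income = 5
Current account = 711 + (-312) + 5 = 404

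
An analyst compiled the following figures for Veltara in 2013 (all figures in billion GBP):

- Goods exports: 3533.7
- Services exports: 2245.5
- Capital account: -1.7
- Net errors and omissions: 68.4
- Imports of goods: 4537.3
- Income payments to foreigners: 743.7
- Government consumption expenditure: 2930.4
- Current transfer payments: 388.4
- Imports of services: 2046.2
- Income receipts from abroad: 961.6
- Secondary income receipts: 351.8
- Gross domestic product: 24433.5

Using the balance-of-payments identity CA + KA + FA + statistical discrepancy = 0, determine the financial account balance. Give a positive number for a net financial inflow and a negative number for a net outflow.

556.3

Goods balance = 3533.7 - 4537.3 = -1003.6
Services balance = 2245.5 - 2046.2 = 199.3
Trade balance (goods + services) = -1003.6 + 199.3 = -804.3
Net primary income = 961.6 - 743.7 = 217.9
Net secondary income = 351.8 - 388.4 = -36.6
Current account = -804.3 + 217.9 + (-36.6) = -623.0
Financial account = -(-623.0 + (-1.7) + 68.4) = 556.3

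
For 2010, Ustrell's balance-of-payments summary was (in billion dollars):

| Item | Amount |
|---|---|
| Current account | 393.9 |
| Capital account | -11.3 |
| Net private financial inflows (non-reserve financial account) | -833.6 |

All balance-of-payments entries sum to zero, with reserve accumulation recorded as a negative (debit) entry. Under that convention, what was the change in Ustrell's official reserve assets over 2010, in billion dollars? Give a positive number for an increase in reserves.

-451.0

Official reserve transactions balance = -(393.9 + (-11.3) + (-833.6)) = 451.0
An accumulation of reserves is recorded as a debit (negative entry), so the change in the stock of reserves is the negative of that balance.
Change in official reserves = -(451.0) = -451.0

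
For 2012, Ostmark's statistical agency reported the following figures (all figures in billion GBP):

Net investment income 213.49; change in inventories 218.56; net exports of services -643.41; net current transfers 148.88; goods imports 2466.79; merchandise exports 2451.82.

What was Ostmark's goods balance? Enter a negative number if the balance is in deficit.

Goods balance = 2451.82 - 2466.79 = -14.97

-14.97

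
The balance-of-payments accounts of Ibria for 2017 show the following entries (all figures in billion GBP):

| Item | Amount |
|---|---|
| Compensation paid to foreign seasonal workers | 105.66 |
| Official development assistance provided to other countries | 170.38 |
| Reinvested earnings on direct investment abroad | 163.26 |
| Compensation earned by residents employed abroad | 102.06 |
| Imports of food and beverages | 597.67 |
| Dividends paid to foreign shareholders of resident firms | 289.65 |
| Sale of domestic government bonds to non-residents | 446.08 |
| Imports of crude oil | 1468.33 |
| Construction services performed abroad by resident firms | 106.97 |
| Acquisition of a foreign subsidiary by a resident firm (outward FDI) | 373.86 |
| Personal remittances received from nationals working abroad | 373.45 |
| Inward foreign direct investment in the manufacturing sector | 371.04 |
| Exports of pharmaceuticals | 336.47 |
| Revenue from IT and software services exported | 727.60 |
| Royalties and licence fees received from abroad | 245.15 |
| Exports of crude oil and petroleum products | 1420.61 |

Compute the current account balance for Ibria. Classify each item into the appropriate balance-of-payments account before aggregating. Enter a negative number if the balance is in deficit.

Goods: -1468.33 - 597.67 + 1420.61 + 336.47 = -308.92
Services: 245.15 + 106.97 + 727.60 = 1079.72
Primary income: 163.26 - 105.66 + 102.06 - 289.65 = -129.99
Secondary income: -170.38 + 373.45 = 203.07
Current account = (-308.92) + 1079.72 + (-129.99) + 203.07 = 843.88
(Excluded from the current account — financial account: sale of domestic government bonds to non-residents 446.08, acquisition of a foreign subsidiary by a resident firm (outward FDI) 373.86, inward foreign direct investment in the manufacturing sector 371.04.)

843.88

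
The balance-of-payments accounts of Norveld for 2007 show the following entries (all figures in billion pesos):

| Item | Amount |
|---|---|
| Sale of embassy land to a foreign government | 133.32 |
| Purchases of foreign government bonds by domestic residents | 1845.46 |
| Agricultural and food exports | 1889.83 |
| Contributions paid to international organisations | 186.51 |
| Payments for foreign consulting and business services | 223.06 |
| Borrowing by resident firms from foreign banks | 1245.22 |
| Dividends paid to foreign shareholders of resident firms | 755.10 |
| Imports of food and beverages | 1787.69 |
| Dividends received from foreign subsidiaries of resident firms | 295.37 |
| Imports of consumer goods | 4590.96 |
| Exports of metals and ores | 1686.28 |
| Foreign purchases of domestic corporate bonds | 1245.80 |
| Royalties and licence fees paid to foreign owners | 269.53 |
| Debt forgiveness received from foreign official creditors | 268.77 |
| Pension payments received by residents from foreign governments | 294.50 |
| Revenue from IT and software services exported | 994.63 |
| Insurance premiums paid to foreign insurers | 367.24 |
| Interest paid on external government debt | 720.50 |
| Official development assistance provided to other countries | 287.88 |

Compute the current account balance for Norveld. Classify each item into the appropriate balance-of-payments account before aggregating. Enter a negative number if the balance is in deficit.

Goods: 1889.83 - 1787.69 - 4590.96 + 1686.28 = -2802.54
Services: -223.06 - 367.24 - 269.53 + 994.63 = 134.80
Primary income: -755.10 + 295.37 - 720.50 = -1180.23
Secondary income: -287.88 - 186.51 + 294.50 = -179.89
Current account = (-2802.54) + 134.80 + (-1180.23) + (-179.89) = -4027.86
(Excluded from the current account — capital account: sale of embassy land to a foreign government 133.32, debt forgiveness received from foreign official creditors 268.77; financial account: purchases of foreign government bonds by domestic residents 1845.46, borrowing by resident firms from foreign banks 1245.22, foreign purchases of domestic corporate bonds 1245.80.)

-4027.86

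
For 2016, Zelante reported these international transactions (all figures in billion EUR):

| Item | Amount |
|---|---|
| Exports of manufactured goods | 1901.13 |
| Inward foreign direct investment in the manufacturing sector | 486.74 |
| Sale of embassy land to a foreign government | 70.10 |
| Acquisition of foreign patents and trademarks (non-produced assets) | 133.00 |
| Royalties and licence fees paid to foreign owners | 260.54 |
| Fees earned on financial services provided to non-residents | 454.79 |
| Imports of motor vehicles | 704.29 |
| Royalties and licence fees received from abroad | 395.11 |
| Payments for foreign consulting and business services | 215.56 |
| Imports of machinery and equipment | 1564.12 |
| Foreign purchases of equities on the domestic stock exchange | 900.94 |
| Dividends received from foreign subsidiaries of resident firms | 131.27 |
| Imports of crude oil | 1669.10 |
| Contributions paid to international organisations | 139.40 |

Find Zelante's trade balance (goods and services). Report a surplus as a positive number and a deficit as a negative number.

Goods: -704.29 - 1564.12 - 1669.10 + 1901.13 = -2036.38
Services: -215.56 + 454.79 + 395.11 - 260.54 = 373.80
Trade balance = -2036.38 + 373.80 = -1662.58
(Excluded from the trade balance — financial account: inward foreign direct investment in the manufacturing sector 486.74, foreign purchases of equities on the domestic stock exchange 900.94; capital account: sale of embassy land to a foreign government 70.10, acquisition of foreign patents and trademarks (non-produced assets) 133.00; primary income: dividends received from foreign subsidiaries of resident firms 131.27; secondary income: contributions paid to international organisations 139.40.)

-1662.58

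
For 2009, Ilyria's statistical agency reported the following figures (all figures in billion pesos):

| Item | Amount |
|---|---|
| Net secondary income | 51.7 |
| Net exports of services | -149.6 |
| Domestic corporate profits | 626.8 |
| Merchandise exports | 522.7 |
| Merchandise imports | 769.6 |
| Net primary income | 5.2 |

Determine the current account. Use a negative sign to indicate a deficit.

-339.6

Goods balance = 522.7 - 769.6 = -246.9
Services balance = -149.6
Trade balance (goods + services) = -246.9 + (-149.6) = -396.5
Net primary income = 5.2
Net secondary income = 51.7
Current account = -396.5 + 5.2 + 51.7 = -339.6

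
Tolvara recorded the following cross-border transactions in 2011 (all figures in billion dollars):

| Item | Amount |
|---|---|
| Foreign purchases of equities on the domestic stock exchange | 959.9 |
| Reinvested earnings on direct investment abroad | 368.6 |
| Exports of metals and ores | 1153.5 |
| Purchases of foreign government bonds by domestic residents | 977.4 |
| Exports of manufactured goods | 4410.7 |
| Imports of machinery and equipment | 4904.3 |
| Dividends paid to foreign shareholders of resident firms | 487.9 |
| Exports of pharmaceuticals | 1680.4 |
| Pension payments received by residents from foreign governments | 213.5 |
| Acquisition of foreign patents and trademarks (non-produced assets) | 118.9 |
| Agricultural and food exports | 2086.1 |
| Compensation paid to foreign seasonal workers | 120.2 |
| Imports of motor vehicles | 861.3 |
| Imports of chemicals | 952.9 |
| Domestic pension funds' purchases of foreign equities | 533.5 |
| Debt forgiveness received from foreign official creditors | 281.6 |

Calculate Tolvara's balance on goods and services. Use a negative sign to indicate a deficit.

Goods: -861.3 + 4410.7 + 2086.1 + 1153.5 + 1680.4 - 952.9 - 4904.3 = 2612.2
Trade balance = 2612.2 + 0.0 = 2612.2
(Excluded from the trade balance — financial account: foreign purchases of equities on the domestic stock exchange 959.9, purchases of foreign government bonds by domestic residents 977.4, domestic pension funds' purchases of foreign equities 533.5; primary income: reinvested earnings on direct investment abroad 368.6, dividends paid to foreign shareholders of resident firms 487.9, compensation paid to foreign seasonal workers 120.2; secondary income: pension payments received by residents from foreign governments 213.5; capital account: acquisition of foreign patents and trademarks (non-produced assets) 118.9, debt forgiveness received from foreign official creditors 281.6.)

2612.2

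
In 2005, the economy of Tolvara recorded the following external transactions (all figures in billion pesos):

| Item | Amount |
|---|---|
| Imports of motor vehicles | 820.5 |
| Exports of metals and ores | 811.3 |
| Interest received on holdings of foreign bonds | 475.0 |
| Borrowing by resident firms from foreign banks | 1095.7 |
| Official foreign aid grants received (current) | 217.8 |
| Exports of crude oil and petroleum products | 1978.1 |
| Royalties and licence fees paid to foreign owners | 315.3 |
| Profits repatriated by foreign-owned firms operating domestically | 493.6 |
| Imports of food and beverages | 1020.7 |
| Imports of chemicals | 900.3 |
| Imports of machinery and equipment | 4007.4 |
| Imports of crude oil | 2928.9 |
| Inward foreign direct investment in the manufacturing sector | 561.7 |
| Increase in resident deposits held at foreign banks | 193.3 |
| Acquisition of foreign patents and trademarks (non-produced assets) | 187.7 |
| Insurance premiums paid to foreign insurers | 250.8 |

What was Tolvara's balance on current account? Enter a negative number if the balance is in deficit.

-7255.3

Goods: -900.3 - 2928.9 - 820.5 - 1020.7 - 4007.4 + 811.3 + 1978.1 = -6888.4
Services: -250.8 - 315.3 = -566.1
Primary income: -493.6 + 475.0 = -18.6
Secondary income: 217.8
Current account = (-6888.4) + (-566.1) + (-18.6) + 217.8 = -7255.3
(Excluded from the current account — financial account: borrowing by resident firms from foreign banks 1095.7, inward foreign direct investment in the manufacturing sector 561.7, increase in resident deposits held at foreign banks 193.3; capital account: acquisition of foreign patents and trademarks (non-produced assets) 187.7.)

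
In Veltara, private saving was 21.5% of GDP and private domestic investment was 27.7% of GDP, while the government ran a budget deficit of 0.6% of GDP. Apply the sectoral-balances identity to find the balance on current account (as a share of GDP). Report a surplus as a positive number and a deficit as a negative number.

-6.8

By the sectoral-balances identity, CA = (S_private - I) + (T - G).
Private balance = 21.5 - 27.7 = -6.2
Government balance (T - G) = -0.6
CA = -6.2 + (-0.6) = -6.8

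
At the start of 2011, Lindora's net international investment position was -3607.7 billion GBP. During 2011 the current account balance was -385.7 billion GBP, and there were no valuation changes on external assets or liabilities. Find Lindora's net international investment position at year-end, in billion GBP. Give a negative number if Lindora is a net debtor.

With no valuation effects, change in NIIP = current account = -385.7
End-of-year NIIP = -3607.7 + (-385.7) = -3993.4

-3993.4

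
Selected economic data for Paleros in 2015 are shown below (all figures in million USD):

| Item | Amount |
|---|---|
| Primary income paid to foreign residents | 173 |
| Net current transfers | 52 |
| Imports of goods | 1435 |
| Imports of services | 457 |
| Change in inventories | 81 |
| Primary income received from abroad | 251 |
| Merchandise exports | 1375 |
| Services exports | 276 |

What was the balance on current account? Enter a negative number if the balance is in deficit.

-111

Goods balance = 1375 - 1435 = -60
Services balance = 276 - 457 = -181
Trade balance (goods + services) = -60 + (-181) = -241
Net primary income = 251 - 173 = 78
Net secondary income = 52
Current account = -241 + 78 + 52 = -111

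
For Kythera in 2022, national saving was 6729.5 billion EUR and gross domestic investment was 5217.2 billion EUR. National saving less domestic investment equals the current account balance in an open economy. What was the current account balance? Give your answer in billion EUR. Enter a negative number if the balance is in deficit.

S - I = CA (net lending to the rest of the world).
CA = S - I = 6729.5 - 5217.2 = 1512.3

1512.3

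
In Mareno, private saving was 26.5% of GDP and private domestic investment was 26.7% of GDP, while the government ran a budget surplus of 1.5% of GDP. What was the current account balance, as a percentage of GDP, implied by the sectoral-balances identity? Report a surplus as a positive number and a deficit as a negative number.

By the sectoral-balances identity, CA = (S_private - I) + (T - G).
Private balance = 26.5 - 26.7 = -0.2
Government balance (T - G) = 1.5
CA = -0.2 + 1.5 = 1.3

1.3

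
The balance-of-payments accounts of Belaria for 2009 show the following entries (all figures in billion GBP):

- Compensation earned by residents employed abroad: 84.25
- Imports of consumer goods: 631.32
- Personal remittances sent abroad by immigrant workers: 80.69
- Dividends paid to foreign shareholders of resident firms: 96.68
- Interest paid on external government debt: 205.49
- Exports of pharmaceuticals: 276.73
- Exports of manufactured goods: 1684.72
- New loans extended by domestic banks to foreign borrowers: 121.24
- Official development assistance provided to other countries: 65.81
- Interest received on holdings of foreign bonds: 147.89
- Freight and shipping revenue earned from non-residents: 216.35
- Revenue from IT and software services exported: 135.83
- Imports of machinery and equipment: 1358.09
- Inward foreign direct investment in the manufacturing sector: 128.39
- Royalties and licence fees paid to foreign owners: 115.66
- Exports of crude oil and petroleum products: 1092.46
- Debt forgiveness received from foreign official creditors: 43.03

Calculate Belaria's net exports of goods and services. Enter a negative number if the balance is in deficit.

1301.02

Goods: 1684.72 - 1358.09 - 631.32 + 276.73 + 1092.46 = 1064.50
Services: 216.35 + 135.83 - 115.66 = 236.52
Trade balance = 1064.50 + 236.52 = 1301.02
(Excluded from the trade balance — primary income: compensation earned by residents employed abroad 84.25, dividends paid to foreign shareholders of resident firms 96.68, interest paid on external government debt 205.49, interest received on holdings of foreign bonds 147.89; secondary income: personal remittances sent abroad by immigrant workers 80.69, official development assistance provided to other countries 65.81; financial account: new loans extended by domestic banks to foreign borrowers 121.24, inward foreign direct investment in the manufacturing sector 128.39; capital account: debt forgiveness received from foreign official creditors 43.03.)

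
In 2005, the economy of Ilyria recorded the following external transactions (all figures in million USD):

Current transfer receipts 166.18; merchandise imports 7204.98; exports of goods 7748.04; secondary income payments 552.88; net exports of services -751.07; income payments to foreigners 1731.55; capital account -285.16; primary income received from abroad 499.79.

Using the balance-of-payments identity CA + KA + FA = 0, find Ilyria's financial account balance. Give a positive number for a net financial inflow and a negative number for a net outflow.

Goods balance = 7748.04 - 7204.98 = 543.06
Services balance = -751.07
Trade balance (goods + services) = 543.06 + (-751.07) = -208.01
Net primary income = 499.79 - 1731.55 = -1231.76
Net secondary income = 166.18 - 552.88 = -386.70
Current account = -208.01 + (-1231.76) + (-386.70) = -1826.47
Financial account = -(-1826.47 + (-285.16)) = 2111.63

2111.63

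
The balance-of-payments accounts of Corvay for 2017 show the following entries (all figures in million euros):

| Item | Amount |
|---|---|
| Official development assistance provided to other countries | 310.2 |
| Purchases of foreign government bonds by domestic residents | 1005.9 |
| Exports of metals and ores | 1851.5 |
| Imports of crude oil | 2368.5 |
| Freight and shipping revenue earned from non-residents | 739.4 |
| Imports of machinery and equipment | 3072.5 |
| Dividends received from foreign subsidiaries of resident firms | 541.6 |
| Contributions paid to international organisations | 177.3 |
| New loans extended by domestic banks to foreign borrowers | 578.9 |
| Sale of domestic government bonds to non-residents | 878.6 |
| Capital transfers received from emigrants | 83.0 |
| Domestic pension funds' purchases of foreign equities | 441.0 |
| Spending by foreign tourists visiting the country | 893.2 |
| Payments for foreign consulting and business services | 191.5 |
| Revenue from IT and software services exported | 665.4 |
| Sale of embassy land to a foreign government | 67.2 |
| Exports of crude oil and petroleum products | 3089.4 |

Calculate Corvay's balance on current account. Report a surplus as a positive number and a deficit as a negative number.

1660.5

Goods: -2368.5 + 1851.5 - 3072.5 + 3089.4 = -500.1
Services: 893.2 + 739.4 - 191.5 + 665.4 = 2106.5
Primary income: 541.6
Secondary income: -310.2 - 177.3 = -487.5
Current account = (-500.1) + 2106.5 + 541.6 + (-487.5) = 1660.5
(Excluded from the current account — financial account: purchases of foreign government bonds by domestic residents 1005.9, new loans extended by domestic banks to foreign borrowers 578.9, sale of domestic government bonds to non-residents 878.6, domestic pension funds' purchases of foreign equities 441.0; capital account: capital transfers received from emigrants 83.0, sale of embassy land to a foreign government 67.2.)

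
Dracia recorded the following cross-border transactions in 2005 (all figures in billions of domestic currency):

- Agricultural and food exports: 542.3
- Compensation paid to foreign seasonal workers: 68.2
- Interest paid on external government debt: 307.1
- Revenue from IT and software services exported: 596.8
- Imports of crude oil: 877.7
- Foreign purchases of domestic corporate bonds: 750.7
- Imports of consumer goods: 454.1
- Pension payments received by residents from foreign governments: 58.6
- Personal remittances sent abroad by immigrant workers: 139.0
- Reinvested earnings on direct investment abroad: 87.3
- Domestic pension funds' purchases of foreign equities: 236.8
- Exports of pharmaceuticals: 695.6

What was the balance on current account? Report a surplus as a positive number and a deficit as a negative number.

Goods: -454.1 + 542.3 + 695.6 - 877.7 = -93.9
Services: 596.8
Primary income: -307.1 - 68.2 + 87.3 = -288.0
Secondary income: -139.0 + 58.6 = -80.4
Current account = (-93.9) + 596.8 + (-288.0) + (-80.4) = 134.5
(Excluded from the current account — financial account: foreign purchases of domestic corporate bonds 750.7, domestic pension funds' purchases of foreign equities 236.8.)

134.5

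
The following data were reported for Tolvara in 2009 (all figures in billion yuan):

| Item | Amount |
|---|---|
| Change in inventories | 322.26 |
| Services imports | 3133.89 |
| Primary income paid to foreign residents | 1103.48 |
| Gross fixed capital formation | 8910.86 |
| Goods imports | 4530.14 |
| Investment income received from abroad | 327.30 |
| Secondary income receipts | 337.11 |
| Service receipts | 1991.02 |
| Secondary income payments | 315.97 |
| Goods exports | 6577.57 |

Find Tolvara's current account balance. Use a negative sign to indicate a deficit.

Goods balance = 6577.57 - 4530.14 = 2047.43
Services balance = 1991.02 - 3133.89 = -1142.87
Trade balance (goods + services) = 2047.43 + (-1142.87) = 904.56
Net primary income = 327.30 - 1103.48 = -776.18
Net secondary income = 337.11 - 315.97 = 21.14
Current account = 904.56 + (-776.18) + 21.14 = 149.52

149.52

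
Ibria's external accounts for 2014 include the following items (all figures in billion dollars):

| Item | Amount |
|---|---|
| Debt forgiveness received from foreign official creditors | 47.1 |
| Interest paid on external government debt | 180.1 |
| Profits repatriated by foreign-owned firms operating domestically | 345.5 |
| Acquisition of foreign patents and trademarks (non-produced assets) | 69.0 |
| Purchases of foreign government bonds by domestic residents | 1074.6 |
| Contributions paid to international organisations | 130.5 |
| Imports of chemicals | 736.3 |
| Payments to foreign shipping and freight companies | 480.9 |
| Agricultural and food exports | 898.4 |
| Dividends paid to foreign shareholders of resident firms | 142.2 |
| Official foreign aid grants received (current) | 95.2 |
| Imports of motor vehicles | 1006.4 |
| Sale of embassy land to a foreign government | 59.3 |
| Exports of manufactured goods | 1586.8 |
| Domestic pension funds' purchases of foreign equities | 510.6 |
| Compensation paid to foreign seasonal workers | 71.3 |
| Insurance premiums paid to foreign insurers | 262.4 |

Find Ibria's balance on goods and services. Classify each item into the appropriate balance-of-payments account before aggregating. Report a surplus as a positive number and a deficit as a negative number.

-0.8

Goods: -736.3 + 1586.8 + 898.4 - 1006.4 = 742.5
Services: -480.9 - 262.4 = -743.3
Trade balance = 742.5 + (-743.3) = -0.8
(Excluded from the trade balance — capital account: debt forgiveness received from foreign official creditors 47.1, acquisition of foreign patents and trademarks (non-produced assets) 69.0, sale of embassy land to a foreign government 59.3; primary income: interest paid on external government debt 180.1, profits repatriated by foreign-owned firms operating domestically 345.5, dividends paid to foreign shareholders of resident firms 142.2, compensation paid to foreign seasonal workers 71.3; financial account: purchases of foreign government bonds by domestic residents 1074.6, domestic pension funds' purchases of foreign equities 510.6; secondary income: contributions paid to international organisations 130.5, official foreign aid grants received (current) 95.2.)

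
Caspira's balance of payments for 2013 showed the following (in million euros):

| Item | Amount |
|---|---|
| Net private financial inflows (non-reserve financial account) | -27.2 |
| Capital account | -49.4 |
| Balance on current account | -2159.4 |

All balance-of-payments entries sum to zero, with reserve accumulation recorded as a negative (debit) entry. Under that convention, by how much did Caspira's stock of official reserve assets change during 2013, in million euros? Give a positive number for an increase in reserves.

Official reserve transactions balance = -((-2159.4) + (-49.4) + (-27.2)) = 2236.0
An accumulation of reserves is recorded as a debit (negative entry), so the change in the stock of reserves is the negative of that balance.
Change in official reserves = -(2236.0) = -2236.0

-2236.0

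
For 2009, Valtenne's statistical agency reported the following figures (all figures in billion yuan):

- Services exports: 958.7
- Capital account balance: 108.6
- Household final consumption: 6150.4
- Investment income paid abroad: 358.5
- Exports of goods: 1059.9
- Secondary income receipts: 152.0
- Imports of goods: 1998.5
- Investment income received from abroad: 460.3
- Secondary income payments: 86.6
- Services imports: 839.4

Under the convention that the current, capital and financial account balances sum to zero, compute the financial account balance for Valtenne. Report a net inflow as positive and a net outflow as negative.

Goods balance = 1059.9 - 1998.5 = -938.6
Services balance = 958.7 - 839.4 = 119.3
Trade balance (goods + services) = -938.6 + 119.3 = -819.3
Net primary income = 460.3 - 358.5 = 101.8
Net secondary income = 152.0 - 86.6 = 65.4
Current account = -819.3 + 101.8 + 65.4 = -652.1
Financial account = -(-652.1 + 108.6) = 543.5

543.5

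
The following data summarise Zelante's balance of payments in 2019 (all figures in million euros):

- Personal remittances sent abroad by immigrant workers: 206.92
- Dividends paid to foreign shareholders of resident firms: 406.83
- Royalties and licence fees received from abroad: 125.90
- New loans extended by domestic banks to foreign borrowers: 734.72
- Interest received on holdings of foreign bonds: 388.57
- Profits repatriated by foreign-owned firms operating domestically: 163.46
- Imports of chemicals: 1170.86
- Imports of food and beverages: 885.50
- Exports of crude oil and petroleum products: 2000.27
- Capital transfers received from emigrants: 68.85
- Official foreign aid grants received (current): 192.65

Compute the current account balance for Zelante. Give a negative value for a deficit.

-126.18

Goods: 2000.27 - 1170.86 - 885.50 = -56.09
Services: 125.90
Primary income: -163.46 + 388.57 - 406.83 = -181.72
Secondary income: -206.92 + 192.65 = -14.27
Current account = (-56.09) + 125.90 + (-181.72) + (-14.27) = -126.18
(Excluded from the current account — financial account: new loans extended by domestic banks to foreign borrowers 734.72; capital account: capital transfers received from emigrants 68.85.)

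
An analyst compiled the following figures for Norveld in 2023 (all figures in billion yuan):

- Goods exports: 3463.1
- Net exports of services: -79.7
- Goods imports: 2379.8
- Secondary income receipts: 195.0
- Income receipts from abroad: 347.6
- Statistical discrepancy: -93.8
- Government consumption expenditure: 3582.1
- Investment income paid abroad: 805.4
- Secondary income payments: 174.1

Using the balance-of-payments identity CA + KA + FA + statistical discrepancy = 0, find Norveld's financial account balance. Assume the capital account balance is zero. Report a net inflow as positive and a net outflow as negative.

-472.9

Goods balance = 3463.1 - 2379.8 = 1083.3
Services balance = -79.7
Trade balance (goods + services) = 1083.3 + (-79.7) = 1003.6
Net primary income = 347.6 - 805.4 = -457.8
Net secondary income = 195.0 - 174.1 = 20.9
Current account = 1003.6 + (-457.8) + 20.9 = 566.7
Financial account = -(566.7 + (-93.8)) = -472.9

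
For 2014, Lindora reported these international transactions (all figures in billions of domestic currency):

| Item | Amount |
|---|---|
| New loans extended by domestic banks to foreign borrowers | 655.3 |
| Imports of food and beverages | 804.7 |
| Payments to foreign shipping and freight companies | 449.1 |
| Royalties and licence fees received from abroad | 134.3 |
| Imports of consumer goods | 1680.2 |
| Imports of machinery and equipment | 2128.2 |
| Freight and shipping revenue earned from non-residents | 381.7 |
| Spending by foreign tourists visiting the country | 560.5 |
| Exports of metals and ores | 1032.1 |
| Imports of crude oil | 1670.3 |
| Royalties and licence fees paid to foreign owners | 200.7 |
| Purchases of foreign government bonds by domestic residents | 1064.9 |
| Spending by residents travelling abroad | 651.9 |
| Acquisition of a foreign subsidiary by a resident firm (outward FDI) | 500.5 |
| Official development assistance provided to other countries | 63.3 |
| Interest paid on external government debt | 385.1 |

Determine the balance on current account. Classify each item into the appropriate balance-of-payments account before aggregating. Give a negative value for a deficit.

-5924.9

Goods: -1680.2 - 1670.3 + 1032.1 - 804.7 - 2128.2 = -5251.3
Services: 381.7 - 651.9 - 449.1 + 560.5 + 134.3 - 200.7 = -225.2
Primary income: -385.1
Secondary income: -63.3
Current account = (-5251.3) + (-225.2) + (-385.1) + (-63.3) = -5924.9
(Excluded from the current account — financial account: new loans extended by domestic banks to foreign borrowers 655.3, purchases of foreign government bonds by domestic residents 1064.9, acquisition of a foreign subsidiary by a resident firm (outward FDI) 500.5.)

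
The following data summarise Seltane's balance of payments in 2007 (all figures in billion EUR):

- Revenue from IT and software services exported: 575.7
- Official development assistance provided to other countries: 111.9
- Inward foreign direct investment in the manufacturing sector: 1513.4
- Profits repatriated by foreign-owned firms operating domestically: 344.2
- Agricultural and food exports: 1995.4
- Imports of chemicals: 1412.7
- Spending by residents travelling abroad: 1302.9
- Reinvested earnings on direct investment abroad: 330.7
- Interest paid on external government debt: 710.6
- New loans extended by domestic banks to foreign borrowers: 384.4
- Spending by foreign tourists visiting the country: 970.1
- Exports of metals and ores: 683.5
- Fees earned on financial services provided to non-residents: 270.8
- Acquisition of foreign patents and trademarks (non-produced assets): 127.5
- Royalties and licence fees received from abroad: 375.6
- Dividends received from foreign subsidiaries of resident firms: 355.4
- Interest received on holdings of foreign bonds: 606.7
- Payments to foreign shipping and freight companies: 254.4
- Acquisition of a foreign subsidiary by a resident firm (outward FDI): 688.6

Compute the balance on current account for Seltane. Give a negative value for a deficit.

2027.2

Goods: -1412.7 + 1995.4 + 683.5 = 1266.2
Services: 575.7 - 254.4 + 375.6 + 970.1 + 270.8 - 1302.9 = 634.9
Primary income: -344.2 + 330.7 - 710.6 + 355.4 + 606.7 = 238.0
Secondary income: -111.9
Current account = 1266.2 + 634.9 + 238.0 + (-111.9) = 2027.2
(Excluded from the current account — financial account: inward foreign direct investment in the manufacturing sector 1513.4, new loans extended by domestic banks to foreign borrowers 384.4, acquisition of a foreign subsidiary by a resident firm (outward FDI) 688.6; capital account: acquisition of foreign patents and trademarks (non-produced assets) 127.5.)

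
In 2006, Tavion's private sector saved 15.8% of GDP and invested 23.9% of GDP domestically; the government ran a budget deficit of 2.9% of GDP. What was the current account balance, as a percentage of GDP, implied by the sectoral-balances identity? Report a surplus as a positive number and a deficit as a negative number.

By the sectoral-balances identity, CA = (S_private - I) + (T - G).
Private balance = 15.8 - 23.9 = -8.1
Government balance (T - G) = -2.9
CA = -8.1 + (-2.9) = -11.0

-11.0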